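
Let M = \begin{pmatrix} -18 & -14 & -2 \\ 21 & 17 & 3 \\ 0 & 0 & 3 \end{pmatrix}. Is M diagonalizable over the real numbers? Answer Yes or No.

No

Characteristic polynomial: p(λ) = λ^3 - 2λ^2 - 15λ + 36 = (λ - 3)^2(λ + 4).
λ = 3 has algebraic multiplicity 2; rank(M − 3I) = 2, so geometric multiplicity = 1.
Geometric multiplicity < algebraic multiplicity, so M is not diagonalizable.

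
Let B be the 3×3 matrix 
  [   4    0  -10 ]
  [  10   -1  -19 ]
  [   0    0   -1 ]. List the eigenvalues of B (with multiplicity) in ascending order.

Characteristic polynomial: p(λ) = λ^3 - 2λ^2 - 7λ - 4 = (λ - 4)(λ + 1)^2.
Roots (with multiplicity): -1, -1, 4.

-1, -1, 4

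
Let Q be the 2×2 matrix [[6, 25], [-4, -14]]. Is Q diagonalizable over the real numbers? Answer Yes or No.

Characteristic polynomial: p(s) = s^2 + 8s + 16 = (s + 4)^2.
s = -4 has algebraic multiplicity 2; rank(Q + 4I) = 1, so geometric multiplicity = 1.
Geometric multiplicity < algebraic multiplicity, so Q is not diagonalizable.

No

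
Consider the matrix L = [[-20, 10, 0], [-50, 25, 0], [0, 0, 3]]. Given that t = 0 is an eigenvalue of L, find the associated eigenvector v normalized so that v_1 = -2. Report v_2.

L = [[-20, 10, 0], [-50, 25, 0], [0, 0, 3]].
Solving (L)v = 0 gives the eigenspace spanned by (-2, -4, 0).
With v_1 = -2, v = (-2, -4, 0), so v_2 = -4.

-4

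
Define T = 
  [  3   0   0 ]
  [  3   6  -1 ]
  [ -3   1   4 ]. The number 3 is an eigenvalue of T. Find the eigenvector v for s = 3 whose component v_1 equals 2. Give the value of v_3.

T − 3I = [[0, 0, 0], [3, 3, -1], [-3, 1, 1]].
Solving (T − 3I)v = 0 gives the eigenspace spanned by (2, 0, 6).
With v_1 = 2, v = (2, 0, 6), so v_3 = 6.

6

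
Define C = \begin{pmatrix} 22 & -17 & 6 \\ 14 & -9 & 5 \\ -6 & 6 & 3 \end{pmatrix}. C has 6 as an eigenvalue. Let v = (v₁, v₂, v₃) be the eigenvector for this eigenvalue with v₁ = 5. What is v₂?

C − 6I = [[16, -17, 6], [14, -15, 5], [-6, 6, -3]].
Solving (C − 6I)v = 0 gives the eigenspace spanned by (5, 4, -2).
With v₁ = 5, v = (5, 4, -2), so v₂ = 4.

4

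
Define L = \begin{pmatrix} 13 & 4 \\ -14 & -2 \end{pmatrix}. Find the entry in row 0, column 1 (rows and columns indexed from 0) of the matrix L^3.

364

Characteristic polynomial: λ^2 - 11λ + 30 = (λ - 6)(λ - 5), so the eigenvalues are 5, 6.
λ=5: eigenvector (1, -2).
λ=6: eigenvector (4, -7).
P = [[1, 4], [-2, -7]], D = diag(5, 6), P⁻¹ = [[-7, -4], [2, 1]].
L³ = P·diag(125, 216)·P⁻¹ = [[853, 364], [-1274, -512]].
The requested entry is 364.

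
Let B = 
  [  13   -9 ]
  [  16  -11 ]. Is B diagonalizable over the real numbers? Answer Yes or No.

Characteristic polynomial: p(t) = t^2 - 2t + 1 = (t - 1)^2.
t = 1 has algebraic multiplicity 2; rank(B − 1I) = 1, so geometric multiplicity = 1.
Geometric multiplicity < algebraic multiplicity, so B is not diagonalizable.

No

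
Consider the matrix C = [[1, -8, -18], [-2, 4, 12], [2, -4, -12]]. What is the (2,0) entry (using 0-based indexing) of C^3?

Characteristic polynomial: t^3 + 7t^2 + 12t = t(t + 3)(t + 4), so the eigenvalues are -4, -3, 0.
t=-3: eigenvector (5, -2, 2).
t=-4: eigenvector (-2, 1, -1).
t=0: eigenvector (-2, 2, -1).
P = [[5, -2, -2], [-2, 1, 2], [2, -1, -1]], D = diag(-3, -4, 0), P⁻¹ = [[1, 0, -2], [2, -1, -6], [0, 1, 1]].
C³ = P·diag(-27, -64, 0)·P⁻¹ = [[121, -128, -498], [-74, 64, 276], [74, -64, -276]].
The requested entry is 74.

74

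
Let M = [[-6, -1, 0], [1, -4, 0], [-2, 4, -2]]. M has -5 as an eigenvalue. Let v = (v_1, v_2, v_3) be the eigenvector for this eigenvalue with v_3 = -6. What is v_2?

M + 5I = [[-1, -1, 0], [1, 1, 0], [-2, 4, 3]].
Solving (M + 5I)v = 0 gives the eigenspace spanned by (-3, 3, -6).
With v_3 = -6, v = (-3, 3, -6), so v_2 = 3.

3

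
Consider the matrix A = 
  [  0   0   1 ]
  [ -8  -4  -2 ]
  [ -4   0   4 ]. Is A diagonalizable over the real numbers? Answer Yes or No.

Characteristic polynomial: p(r) = r^3 - 12r + 16 = (r - 2)^2(r + 4).
r = 2 has algebraic multiplicity 2; rank(A − 2I) = 2, so geometric multiplicity = 1.
Geometric multiplicity < algebraic multiplicity, so A is not diagonalizable.

No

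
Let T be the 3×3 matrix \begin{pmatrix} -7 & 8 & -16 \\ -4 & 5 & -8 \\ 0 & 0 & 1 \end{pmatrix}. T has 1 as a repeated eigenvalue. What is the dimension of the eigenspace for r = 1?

T − 1I = [[-8, 8, -16], [-4, 4, -8], [0, 0, 0]].
This matrix has rank 1, so its null space has dimension 3 − 1 = 2.

2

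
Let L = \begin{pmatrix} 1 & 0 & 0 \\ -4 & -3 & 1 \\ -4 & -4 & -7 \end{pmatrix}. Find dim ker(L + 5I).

L + 5I = [[6, 0, 0], [-4, 2, 1], [-4, -4, -2]].
This matrix has rank 2, so its null space has dimension 3 − 2 = 1.

1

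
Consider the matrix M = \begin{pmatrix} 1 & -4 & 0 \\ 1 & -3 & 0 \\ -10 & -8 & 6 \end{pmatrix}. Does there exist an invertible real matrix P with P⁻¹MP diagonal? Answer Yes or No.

No

Characteristic polynomial: p(μ) = μ^3 - 4μ^2 - 11μ - 6 = (μ - 6)(μ + 1)^2.
μ = -1 has algebraic multiplicity 2; rank(M + 1I) = 2, so geometric multiplicity = 1.
Geometric multiplicity < algebraic multiplicity, so M is not diagonalizable.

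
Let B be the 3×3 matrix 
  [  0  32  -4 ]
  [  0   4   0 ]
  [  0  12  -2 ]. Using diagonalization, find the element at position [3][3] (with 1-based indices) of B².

Characteristic polynomial: t^3 - 2t^2 - 8t = t(t - 4)(t + 2), so the eigenvalues are -2, 0, 4.
t=0: eigenvector (1, 0, 0).
t=4: eigenvector (6, 1, 2).
t=-2: eigenvector (2, 0, 1).
P = [[1, 6, 2], [0, 1, 0], [0, 2, 1]], D = diag(0, 4, -2), P⁻¹ = [[1, -2, -2], [0, 1, 0], [0, -2, 1]].
B² = P·diag(0, 16, 4)·P⁻¹ = [[0, 80, 8], [0, 16, 0], [0, 24, 4]].
The requested entry is 4.

4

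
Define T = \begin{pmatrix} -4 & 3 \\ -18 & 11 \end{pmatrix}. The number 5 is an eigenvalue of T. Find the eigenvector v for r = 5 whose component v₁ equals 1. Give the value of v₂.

T − 5I = [[-9, 3], [-18, 6]].
Solving (T − 5I)v = 0 gives the eigenspace spanned by (1, 3).
With v₁ = 1, v = (1, 3), so v₂ = 3.

3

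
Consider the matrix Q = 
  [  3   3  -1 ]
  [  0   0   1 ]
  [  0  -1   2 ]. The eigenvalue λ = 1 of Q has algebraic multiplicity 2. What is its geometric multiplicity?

Q − 1I = [[2, 3, -1], [0, -1, 1], [0, -1, 1]].
This matrix has rank 2, so its null space has dimension 3 − 2 = 1.

1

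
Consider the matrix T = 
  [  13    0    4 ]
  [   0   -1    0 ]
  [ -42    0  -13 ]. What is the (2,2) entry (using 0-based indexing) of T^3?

Characteristic polynomial: λ^3 + λ^2 - λ - 1 = (λ - 1)(λ + 1)^2, so the eigenvalues are -1, -1, 1.
λ=1: eigenvector (1, 0, -3).
λ=-1: eigenvector (0, 1, 0).
λ=-1: eigenvector (-2, 0, 7).
P = [[1, 0, -2], [0, 1, 0], [-3, 0, 7]], D = diag(1, -1, -1), P⁻¹ = [[7, 0, 2], [0, 1, 0], [3, 0, 1]].
T³ = P·diag(1, -1, -1)·P⁻¹ = [[13, 0, 4], [0, -1, 0], [-42, 0, -13]].
The requested entry is -13.

-13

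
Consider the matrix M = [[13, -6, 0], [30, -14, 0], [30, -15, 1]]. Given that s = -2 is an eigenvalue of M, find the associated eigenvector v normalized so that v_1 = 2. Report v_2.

M + 2I = [[15, -6, 0], [30, -12, 0], [30, -15, 3]].
Solving (M + 2I)v = 0 gives the eigenspace spanned by (2, 5, 5).
With v_1 = 2, v = (2, 5, 5), so v_2 = 5.

5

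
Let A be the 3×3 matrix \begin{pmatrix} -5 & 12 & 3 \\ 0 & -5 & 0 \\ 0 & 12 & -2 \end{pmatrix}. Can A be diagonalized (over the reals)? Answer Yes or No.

Yes

Characteristic polynomial: p(r) = r^3 + 12r^2 + 45r + 50 = (r + 2)(r + 5)^2.
r = -5 has algebraic multiplicity 2; rank(A + 5I) = 1, so geometric multiplicity = 2.
Every eigenvalue has geometric = algebraic multiplicity, so A is diagonalizable.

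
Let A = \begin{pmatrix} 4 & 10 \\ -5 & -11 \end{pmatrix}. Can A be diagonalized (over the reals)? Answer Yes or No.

Yes

Characteristic polynomial: p(μ) = μ^2 + 7μ + 6 = (μ + 1)(μ + 6).
All 2 eigenvalues are distinct, so A is diagonalizable.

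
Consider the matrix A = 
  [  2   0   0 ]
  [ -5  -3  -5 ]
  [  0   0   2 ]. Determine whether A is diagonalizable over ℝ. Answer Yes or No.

Yes

Characteristic polynomial: p(λ) = λ^3 - λ^2 - 8λ + 12 = (λ - 2)^2(λ + 3).
λ = 2 has algebraic multiplicity 2; rank(A − 2I) = 1, so geometric multiplicity = 2.
Every eigenvalue has geometric = algebraic multiplicity, so A is diagonalizable.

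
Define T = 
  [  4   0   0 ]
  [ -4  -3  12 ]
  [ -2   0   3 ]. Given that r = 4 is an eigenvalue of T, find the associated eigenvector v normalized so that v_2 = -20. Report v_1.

T − 4I = [[0, 0, 0], [-4, -7, 12], [-2, 0, -1]].
Solving (T − 4I)v = 0 gives the eigenspace spanned by (5, -20, -10).
With v_2 = -20, v = (5, -20, -10), so v_1 = 5.

5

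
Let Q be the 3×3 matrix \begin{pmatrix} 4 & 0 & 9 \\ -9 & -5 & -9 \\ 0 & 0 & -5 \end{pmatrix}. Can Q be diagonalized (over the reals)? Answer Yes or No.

Characteristic polynomial: p(λ) = λ^3 + 6λ^2 - 15λ - 100 = (λ - 4)(λ + 5)^2.
λ = -5 has algebraic multiplicity 2; rank(Q + 5I) = 1, so geometric multiplicity = 2.
Every eigenvalue has geometric = algebraic multiplicity, so Q is diagonalizable.

Yes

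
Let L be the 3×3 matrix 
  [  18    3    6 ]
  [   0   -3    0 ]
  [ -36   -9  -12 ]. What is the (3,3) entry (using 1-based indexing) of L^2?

-72

Characteristic polynomial: λ^3 - 3λ^2 - 18λ = λ(λ - 6)(λ + 3), so the eigenvalues are -3, 0, 6.
λ=0: eigenvector (1, 0, -3).
λ=-3: eigenvector (-1, 1, 3).
λ=6: eigenvector (1, 0, -2).
P = [[1, -1, 1], [0, 1, 0], [-3, 3, -2]], D = diag(0, -3, 6), P⁻¹ = [[-2, 1, -1], [0, 1, 0], [3, 0, 1]].
L² = P·diag(0, 9, 36)·P⁻¹ = [[108, -9, 36], [0, 9, 0], [-216, 27, -72]].
The requested entry is -72.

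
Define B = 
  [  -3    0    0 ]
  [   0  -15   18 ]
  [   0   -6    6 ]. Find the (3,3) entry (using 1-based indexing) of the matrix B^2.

Characteristic polynomial: t^3 + 12t^2 + 45t + 54 = (t + 3)^2(t + 6), so the eigenvalues are -6, -3, -3.
t=-3: eigenvector (1, 0, 0).
t=-3: eigenvector (0, -3, -2).
t=-6: eigenvector (0, 2, 1).
P = [[1, 0, 0], [0, -3, 2], [0, -2, 1]], D = diag(-3, -3, -6), P⁻¹ = [[1, 0, 0], [0, 1, -2], [0, 2, -3]].
B² = P·diag(9, 9, 36)·P⁻¹ = [[9, 0, 0], [0, 117, -162], [0, 54, -72]].
The requested entry is -72.

-72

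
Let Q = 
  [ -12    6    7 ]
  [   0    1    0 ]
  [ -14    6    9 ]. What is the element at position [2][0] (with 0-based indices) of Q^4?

Characteristic polynomial: λ^3 + 2λ^2 - 13λ + 10 = (λ - 2)(λ - 1)(λ + 5), so the eigenvalues are -5, 1, 2.
λ=-5: eigenvector (1, 0, 1).
λ=1: eigenvector (1, 1, 1).
λ=2: eigenvector (-1, 0, -2).
P = [[1, 1, -1], [0, 1, 0], [1, 1, -2]], D = diag(-5, 1, 2), P⁻¹ = [[2, -1, -1], [0, 1, 0], [1, 0, -1]].
Q⁴ = P·diag(625, 1, 16)·P⁻¹ = [[1234, -624, -609], [0, 1, 0], [1218, -624, -593]].
The requested entry is 1218.

1218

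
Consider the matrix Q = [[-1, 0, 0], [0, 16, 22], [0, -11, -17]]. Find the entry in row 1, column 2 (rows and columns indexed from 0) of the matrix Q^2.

-22

Characteristic polynomial: λ^3 + 2λ^2 - 29λ - 30 = (λ - 5)(λ + 1)(λ + 6), so the eigenvalues are -6, -1, 5.
λ=-6: eigenvector (0, -1, 1).
λ=-1: eigenvector (1, 0, 0).
λ=5: eigenvector (0, -2, 1).
P = [[0, 1, 0], [-1, 0, -2], [1, 0, 1]], D = diag(-6, -1, 5), P⁻¹ = [[0, 1, 2], [1, 0, 0], [0, -1, -1]].
Q² = P·diag(36, 1, 25)·P⁻¹ = [[1, 0, 0], [0, 14, -22], [0, 11, 47]].
The requested entry is -22.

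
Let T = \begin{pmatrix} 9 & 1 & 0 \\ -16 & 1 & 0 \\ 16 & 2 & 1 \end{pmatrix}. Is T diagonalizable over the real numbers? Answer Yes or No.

Characteristic polynomial: p(s) = s^3 - 11s^2 + 35s - 25 = (s - 5)^2(s - 1).
s = 5 has algebraic multiplicity 2; rank(T − 5I) = 2, so geometric multiplicity = 1.
Geometric multiplicity < algebraic multiplicity, so T is not diagonalizable.

No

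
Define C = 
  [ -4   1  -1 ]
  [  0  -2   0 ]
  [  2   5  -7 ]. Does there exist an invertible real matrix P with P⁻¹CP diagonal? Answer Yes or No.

Yes

Characteristic polynomial: p(r) = r^3 + 13r^2 + 52r + 60 = (r + 2)(r + 5)(r + 6).
All 3 eigenvalues are distinct, so C is diagonalizable.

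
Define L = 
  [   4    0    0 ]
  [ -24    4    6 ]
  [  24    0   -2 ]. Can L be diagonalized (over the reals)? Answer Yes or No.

Characteristic polynomial: p(λ) = λ^3 - 6λ^2 + 32 = (λ - 4)^2(λ + 2).
λ = 4 has algebraic multiplicity 2; rank(L − 4I) = 1, so geometric multiplicity = 2.
Every eigenvalue has geometric = algebraic multiplicity, so L is diagonalizable.

Yes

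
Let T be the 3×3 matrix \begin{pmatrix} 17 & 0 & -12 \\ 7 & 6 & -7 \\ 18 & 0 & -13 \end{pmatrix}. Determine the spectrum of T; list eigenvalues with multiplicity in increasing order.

-1, 5, 6

Characteristic polynomial: p(r) = r^3 - 10r^2 + 19r + 30 = (r - 6)(r - 5)(r + 1).
Roots (with multiplicity): -1, 5, 6.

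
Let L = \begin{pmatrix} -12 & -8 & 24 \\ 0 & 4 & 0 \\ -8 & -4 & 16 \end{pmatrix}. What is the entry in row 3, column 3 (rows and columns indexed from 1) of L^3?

Characteristic polynomial: s^3 - 8s^2 + 16s = s(s - 4)^2, so the eigenvalues are 0, 4, 4.
s=4: eigenvector (-3, 0, -2).
s=4: eigenvector (-2, 1, -1).
s=0: eigenvector (2, 0, 1).
P = [[-3, -2, 2], [0, 1, 0], [-2, -1, 1]], D = diag(4, 4, 0), P⁻¹ = [[1, 0, -2], [0, 1, 0], [2, 1, -3]].
L³ = P·diag(64, 64, 0)·P⁻¹ = [[-192, -128, 384], [0, 64, 0], [-128, -64, 256]].
The requested entry is 256.

256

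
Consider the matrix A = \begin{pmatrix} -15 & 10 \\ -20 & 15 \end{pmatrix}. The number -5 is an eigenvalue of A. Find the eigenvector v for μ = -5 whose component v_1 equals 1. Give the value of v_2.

A + 5I = [[-10, 10], [-20, 20]].
Solving (A + 5I)v = 0 gives the eigenspace spanned by (1, 1).
With v_1 = 1, v = (1, 1), so v_2 = 1.

1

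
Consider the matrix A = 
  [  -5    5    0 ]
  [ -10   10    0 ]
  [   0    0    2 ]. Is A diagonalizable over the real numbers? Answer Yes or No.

Yes

Characteristic polynomial: p(t) = t^3 - 7t^2 + 10t = t(t - 5)(t - 2).
All 3 eigenvalues are distinct, so A is diagonalizable.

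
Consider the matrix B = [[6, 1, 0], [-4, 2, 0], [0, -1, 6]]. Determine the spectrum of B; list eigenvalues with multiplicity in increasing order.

4, 4, 6

Characteristic polynomial: p(μ) = μ^3 - 14μ^2 + 64μ - 96 = (μ - 6)(μ - 4)^2.
Roots (with multiplicity): 4, 4, 6.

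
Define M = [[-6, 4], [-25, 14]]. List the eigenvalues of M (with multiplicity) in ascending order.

Characteristic polynomial: p(t) = t^2 - 8t + 16 = (t - 4)^2.
Roots (with multiplicity): 4, 4.

4, 4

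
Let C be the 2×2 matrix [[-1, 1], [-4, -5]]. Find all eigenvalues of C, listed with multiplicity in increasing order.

-3, -3

Characteristic polynomial: p(t) = t^2 + 6t + 9 = (t + 3)^2.
Roots (with multiplicity): -3, -3.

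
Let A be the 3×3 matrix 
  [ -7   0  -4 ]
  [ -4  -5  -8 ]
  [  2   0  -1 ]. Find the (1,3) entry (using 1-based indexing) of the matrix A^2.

32

Characteristic polynomial: λ^3 + 13λ^2 + 55λ + 75 = (λ + 3)(λ + 5)^2, so the eigenvalues are -5, -5, -3.
λ=-3: eigenvector (1, 2, -1).
λ=-5: eigenvector (-2, -3, 1).
λ=-5: eigenvector (2, 4, -1).
P = [[1, -2, 2], [2, -3, 4], [-1, 1, -1]], D = diag(-3, -5, -5), P⁻¹ = [[-1, 0, -2], [-2, 1, 0], [-1, 1, 1]].
A² = P·diag(9, 25, 25)·P⁻¹ = [[41, 0, 32], [32, 25, 64], [-16, 0, -7]].
The requested entry is 32.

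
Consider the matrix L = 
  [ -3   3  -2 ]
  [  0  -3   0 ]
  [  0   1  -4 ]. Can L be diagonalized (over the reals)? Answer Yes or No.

Characteristic polynomial: p(r) = r^3 + 10r^2 + 33r + 36 = (r + 3)^2(r + 4).
r = -3 has algebraic multiplicity 2; rank(L + 3I) = 2, so geometric multiplicity = 1.
Geometric multiplicity < algebraic multiplicity, so L is not diagonalizable.

No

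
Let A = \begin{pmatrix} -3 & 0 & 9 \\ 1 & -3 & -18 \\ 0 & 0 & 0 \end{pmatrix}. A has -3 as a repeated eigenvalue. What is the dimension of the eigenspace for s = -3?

A + 3I = [[0, 0, 9], [1, 0, -18], [0, 0, 3]].
This matrix has rank 2, so its null space has dimension 3 − 2 = 1.

1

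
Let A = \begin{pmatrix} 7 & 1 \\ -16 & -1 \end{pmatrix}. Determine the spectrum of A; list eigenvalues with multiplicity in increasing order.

Characteristic polynomial: p(μ) = μ^2 - 6μ + 9 = (μ - 3)^2.
Roots (with multiplicity): 3, 3.

3, 3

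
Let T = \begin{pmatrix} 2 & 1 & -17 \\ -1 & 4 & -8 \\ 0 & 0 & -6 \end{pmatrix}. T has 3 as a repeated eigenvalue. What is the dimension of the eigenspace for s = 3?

1

T − 3I = [[-1, 1, -17], [-1, 1, -8], [0, 0, -9]].
This matrix has rank 2, so its null space has dimension 3 − 2 = 1.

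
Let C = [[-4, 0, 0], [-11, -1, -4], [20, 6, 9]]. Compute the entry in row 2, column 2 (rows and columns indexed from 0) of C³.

321

Characteristic polynomial: s^3 - 4s^2 - 17s + 60 = (s - 5)(s - 3)(s + 4), so the eigenvalues are -4, 3, 5.
s=-4: eigenvector (1, 1, -2).
s=3: eigenvector (0, 1, -1).
s=5: eigenvector (0, -2, 3).
P = [[1, 0, 0], [1, 1, -2], [-2, -1, 3]], D = diag(-4, 3, 5), P⁻¹ = [[1, 0, 0], [1, 3, 2], [1, 1, 1]].
C³ = P·diag(-64, 27, 125)·P⁻¹ = [[-64, 0, 0], [-287, -169, -196], [476, 294, 321]].
The requested entry is 321.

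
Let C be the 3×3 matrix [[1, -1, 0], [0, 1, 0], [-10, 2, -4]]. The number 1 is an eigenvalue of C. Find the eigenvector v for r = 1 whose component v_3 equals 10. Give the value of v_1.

-5

C − 1I = [[0, -1, 0], [0, 0, 0], [-10, 2, -5]].
Solving (C − 1I)v = 0 gives the eigenspace spanned by (-5, 0, 10).
With v_3 = 10, v = (-5, 0, 10), so v_1 = -5.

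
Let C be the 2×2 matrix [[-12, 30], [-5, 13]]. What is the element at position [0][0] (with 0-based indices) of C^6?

Characteristic polynomial: t^2 - t - 6 = (t - 3)(t + 2), so the eigenvalues are -2, 3.
t=3: eigenvector (2, 1).
t=-2: eigenvector (3, 1).
P = [[2, 3], [1, 1]], D = diag(3, -2), P⁻¹ = [[-1, 3], [1, -2]].
C⁶ = P·diag(729, 64)·P⁻¹ = [[-1266, 3990], [-665, 2059]].
The requested entry is -1266.

-1266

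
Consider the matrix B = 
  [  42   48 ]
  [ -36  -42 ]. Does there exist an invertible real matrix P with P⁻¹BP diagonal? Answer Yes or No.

Yes

Characteristic polynomial: p(s) = s^2 - 36 = (s - 6)(s + 6).
All 2 eigenvalues are distinct, so B is diagonalizable.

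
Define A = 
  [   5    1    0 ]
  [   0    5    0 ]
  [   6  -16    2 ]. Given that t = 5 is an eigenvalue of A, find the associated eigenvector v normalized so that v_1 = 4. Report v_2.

0

A − 5I = [[0, 1, 0], [0, 0, 0], [6, -16, -3]].
Solving (A − 5I)v = 0 gives the eigenspace spanned by (4, 0, 8).
With v_1 = 4, v = (4, 0, 8), so v_2 = 0.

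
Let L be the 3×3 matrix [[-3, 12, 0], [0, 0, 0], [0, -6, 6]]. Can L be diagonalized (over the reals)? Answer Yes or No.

Characteristic polynomial: p(λ) = λ^3 - 3λ^2 - 18λ = λ(λ - 6)(λ + 3).
All 3 eigenvalues are distinct, so L is diagonalizable.

Yes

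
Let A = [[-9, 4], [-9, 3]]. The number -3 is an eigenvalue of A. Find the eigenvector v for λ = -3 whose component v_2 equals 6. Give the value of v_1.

A + 3I = [[-6, 4], [-9, 6]].
Solving (A + 3I)v = 0 gives the eigenspace spanned by (4, 6).
With v_2 = 6, v = (4, 6), so v_1 = 4.

4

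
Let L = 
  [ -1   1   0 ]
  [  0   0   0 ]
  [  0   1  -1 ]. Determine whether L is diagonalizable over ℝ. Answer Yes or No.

Yes

Characteristic polynomial: p(μ) = μ^3 + 2μ^2 + μ = μ(μ + 1)^2.
μ = -1 has algebraic multiplicity 2; rank(L + 1I) = 1, so geometric multiplicity = 2.
Every eigenvalue has geometric = algebraic multiplicity, so L is diagonalizable.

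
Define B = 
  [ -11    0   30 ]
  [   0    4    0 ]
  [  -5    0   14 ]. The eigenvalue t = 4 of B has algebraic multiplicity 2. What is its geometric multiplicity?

B − 4I = [[-15, 0, 30], [0, 0, 0], [-5, 0, 10]].
This matrix has rank 1, so its null space has dimension 3 − 1 = 2.

2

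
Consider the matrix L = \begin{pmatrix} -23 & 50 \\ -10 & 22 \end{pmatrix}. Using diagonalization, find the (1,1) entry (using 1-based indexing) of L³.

-167

Characteristic polynomial: t^2 + t - 6 = (t - 2)(t + 3), so the eigenvalues are -3, 2.
t=2: eigenvector (2, 1).
t=-3: eigenvector (5, 2).
P = [[2, 5], [1, 2]], D = diag(2, -3), P⁻¹ = [[-2, 5], [1, -2]].
L³ = P·diag(8, -27)·P⁻¹ = [[-167, 350], [-70, 148]].
The requested entry is -167.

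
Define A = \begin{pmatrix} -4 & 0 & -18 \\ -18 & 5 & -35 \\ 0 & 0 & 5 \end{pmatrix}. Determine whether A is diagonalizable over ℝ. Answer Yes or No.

Characteristic polynomial: p(λ) = λ^3 - 6λ^2 - 15λ + 100 = (λ - 5)^2(λ + 4).
λ = 5 has algebraic multiplicity 2; rank(A − 5I) = 2, so geometric multiplicity = 1.
Geometric multiplicity < algebraic multiplicity, so A is not diagonalizable.

No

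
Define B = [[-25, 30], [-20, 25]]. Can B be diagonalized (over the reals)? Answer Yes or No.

Characteristic polynomial: p(λ) = λ^2 - 25 = (λ - 5)(λ + 5).
All 2 eigenvalues are distinct, so B is diagonalizable.

Yes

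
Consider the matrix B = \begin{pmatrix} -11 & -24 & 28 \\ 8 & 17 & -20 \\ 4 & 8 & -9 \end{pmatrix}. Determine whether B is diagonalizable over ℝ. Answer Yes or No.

Characteristic polynomial: p(μ) = μ^3 + 3μ^2 - μ - 3 = (μ - 1)(μ + 1)(μ + 3).
All 3 eigenvalues are distinct, so B is diagonalizable.

Yes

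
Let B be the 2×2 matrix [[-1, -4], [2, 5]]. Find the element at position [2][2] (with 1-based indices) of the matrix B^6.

1457

Characteristic polynomial: λ^2 - 4λ + 3 = (λ - 3)(λ - 1), so the eigenvalues are 1, 3.
λ=3: eigenvector (-1, 1).
λ=1: eigenvector (2, -1).
P = [[-1, 2], [1, -1]], D = diag(3, 1), P⁻¹ = [[1, 2], [1, 1]].
B⁶ = P·diag(729, 1)·P⁻¹ = [[-727, -1456], [728, 1457]].
The requested entry is 1457.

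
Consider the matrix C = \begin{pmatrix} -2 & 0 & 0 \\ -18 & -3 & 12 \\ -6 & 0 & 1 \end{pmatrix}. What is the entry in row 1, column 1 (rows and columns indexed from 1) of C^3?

-8

Characteristic polynomial: λ^3 + 4λ^2 + λ - 6 = (λ - 1)(λ + 2)(λ + 3), so the eigenvalues are -3, -2, 1.
λ=-2: eigenvector (1, 6, 2).
λ=-3: eigenvector (0, 1, 0).
λ=1: eigenvector (0, 3, 1).
P = [[1, 0, 0], [6, 1, 3], [2, 0, 1]], D = diag(-2, -3, 1), P⁻¹ = [[1, 0, 0], [0, 1, -3], [-2, 0, 1]].
C³ = P·diag(-8, -27, 1)·P⁻¹ = [[-8, 0, 0], [-54, -27, 84], [-18, 0, 1]].
The requested entry is -8.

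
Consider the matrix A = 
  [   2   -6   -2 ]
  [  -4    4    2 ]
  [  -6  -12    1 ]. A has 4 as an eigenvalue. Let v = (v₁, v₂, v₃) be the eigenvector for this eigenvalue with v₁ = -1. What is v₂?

A − 4I = [[-2, -6, -2], [-4, 0, 2], [-6, -12, -3]].
Solving (A − 4I)v = 0 gives the eigenspace spanned by (-1, 1, -2).
With v₁ = -1, v = (-1, 1, -2), so v₂ = 1.

1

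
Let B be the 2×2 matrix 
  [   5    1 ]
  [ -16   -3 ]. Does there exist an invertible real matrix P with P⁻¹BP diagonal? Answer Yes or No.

No

Characteristic polynomial: p(t) = t^2 - 2t + 1 = (t - 1)^2.
t = 1 has algebraic multiplicity 2; rank(B − 1I) = 1, so geometric multiplicity = 1.
Geometric multiplicity < algebraic multiplicity, so B is not diagonalizable.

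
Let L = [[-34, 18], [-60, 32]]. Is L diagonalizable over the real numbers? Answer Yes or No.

Characteristic polynomial: p(λ) = λ^2 + 2λ - 8 = (λ - 2)(λ + 4).
All 2 eigenvalues are distinct, so L is diagonalizable.

Yes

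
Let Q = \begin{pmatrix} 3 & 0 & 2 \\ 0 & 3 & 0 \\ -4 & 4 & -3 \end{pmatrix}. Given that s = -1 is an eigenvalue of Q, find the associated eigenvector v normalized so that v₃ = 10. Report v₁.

Q + 1I = [[4, 0, 2], [0, 4, 0], [-4, 4, -2]].
Solving (Q + 1I)v = 0 gives the eigenspace spanned by (-5, 0, 10).
With v₃ = 10, v = (-5, 0, 10), so v₁ = -5.

-5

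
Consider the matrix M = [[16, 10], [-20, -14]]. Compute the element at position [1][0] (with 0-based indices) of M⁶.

Characteristic polynomial: s^2 - 2s - 24 = (s - 6)(s + 4), so the eigenvalues are -4, 6.
s=6: eigenvector (1, -1).
s=-4: eigenvector (-1, 2).
P = [[1, -1], [-1, 2]], D = diag(6, -4), P⁻¹ = [[2, 1], [1, 1]].
M⁶ = P·diag(46656, 4096)·P⁻¹ = [[89216, 42560], [-85120, -38464]].
The requested entry is -85120.

-85120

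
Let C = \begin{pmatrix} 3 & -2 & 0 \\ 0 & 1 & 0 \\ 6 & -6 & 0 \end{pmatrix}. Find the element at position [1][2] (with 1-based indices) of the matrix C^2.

-8

Characteristic polynomial: μ^3 - 4μ^2 + 3μ = μ(μ - 3)(μ - 1), so the eigenvalues are 0, 1, 3.
μ=1: eigenvector (1, 1, 0).
μ=3: eigenvector (1, 0, 2).
μ=0: eigenvector (0, 0, 1).
P = [[1, 1, 0], [1, 0, 0], [0, 2, 1]], D = diag(1, 3, 0), P⁻¹ = [[0, 1, 0], [1, -1, 0], [-2, 2, 1]].
C² = P·diag(1, 9, 0)·P⁻¹ = [[9, -8, 0], [0, 1, 0], [18, -18, 0]].
The requested entry is -8.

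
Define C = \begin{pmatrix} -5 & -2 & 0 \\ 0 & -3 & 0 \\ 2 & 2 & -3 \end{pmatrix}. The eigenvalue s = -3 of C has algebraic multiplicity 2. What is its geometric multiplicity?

C + 3I = [[-2, -2, 0], [0, 0, 0], [2, 2, 0]].
This matrix has rank 1, so its null space has dimension 3 − 1 = 2.

2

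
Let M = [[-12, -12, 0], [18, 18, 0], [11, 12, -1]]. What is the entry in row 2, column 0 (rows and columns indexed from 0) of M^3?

431

Characteristic polynomial: s^3 - 5s^2 - 6s = s(s - 6)(s + 1), so the eigenvalues are -1, 0, 6.
s=6: eigenvector (-2, 3, 2).
s=0: eigenvector (1, -1, -1).
s=-1: eigenvector (0, 0, 1).
P = [[-2, 1, 0], [3, -1, 0], [2, -1, 1]], D = diag(6, 0, -1), P⁻¹ = [[1, 1, 0], [3, 2, 0], [1, 0, 1]].
M³ = P·diag(216, 0, -1)·P⁻¹ = [[-432, -432, 0], [648, 648, 0], [431, 432, -1]].
The requested entry is 431.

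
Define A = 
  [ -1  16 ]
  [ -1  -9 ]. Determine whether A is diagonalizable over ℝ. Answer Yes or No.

Characteristic polynomial: p(μ) = μ^2 + 10μ + 25 = (μ + 5)^2.
μ = -5 has algebraic multiplicity 2; rank(A + 5I) = 1, so geometric multiplicity = 1.
Geometric multiplicity < algebraic multiplicity, so A is not diagonalizable.

No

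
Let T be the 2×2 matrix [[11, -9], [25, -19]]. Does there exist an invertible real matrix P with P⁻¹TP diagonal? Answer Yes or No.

Characteristic polynomial: p(s) = s^2 + 8s + 16 = (s + 4)^2.
s = -4 has algebraic multiplicity 2; rank(T + 4I) = 1, so geometric multiplicity = 1.
Geometric multiplicity < algebraic multiplicity, so T is not diagonalizable.

No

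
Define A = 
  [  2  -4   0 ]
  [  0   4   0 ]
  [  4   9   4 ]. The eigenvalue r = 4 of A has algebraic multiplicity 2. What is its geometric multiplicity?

A − 4I = [[-2, -4, 0], [0, 0, 0], [4, 9, 0]].
This matrix has rank 2, so its null space has dimension 3 − 2 = 1.

1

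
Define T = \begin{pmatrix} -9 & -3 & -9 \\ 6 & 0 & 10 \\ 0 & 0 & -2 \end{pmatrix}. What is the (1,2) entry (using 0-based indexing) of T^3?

454

Characteristic polynomial: μ^3 + 11μ^2 + 36μ + 36 = (μ + 2)(μ + 3)(μ + 6), so the eigenvalues are -6, -3, -2.
μ=-3: eigenvector (1, -2, 0).
μ=-6: eigenvector (1, -1, 0).
μ=-2: eigenvector (-3, 4, 1).
P = [[1, 1, -3], [-2, -1, 4], [0, 0, 1]], D = diag(-3, -6, -2), P⁻¹ = [[-1, -1, 1], [2, 1, 2], [0, 0, 1]].
T³ = P·diag(-27, -216, -8)·P⁻¹ = [[-405, -189, -435], [378, 162, 454], [0, 0, -8]].
The requested entry is 454.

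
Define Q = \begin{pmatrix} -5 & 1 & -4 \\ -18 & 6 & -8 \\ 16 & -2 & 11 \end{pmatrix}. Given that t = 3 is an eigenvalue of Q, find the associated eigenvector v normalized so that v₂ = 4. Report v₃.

Q − 3I = [[-8, 1, -4], [-18, 3, -8], [16, -2, 8]].
Solving (Q − 3I)v = 0 gives the eigenspace spanned by (2, 4, -3).
With v₂ = 4, v = (2, 4, -3), so v₃ = -3.

-3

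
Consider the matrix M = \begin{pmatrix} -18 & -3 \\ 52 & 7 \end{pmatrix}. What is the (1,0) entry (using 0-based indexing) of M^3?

4732

Characteristic polynomial: r^2 + 11r + 30 = (r + 5)(r + 6), so the eigenvalues are -6, -5.
r=-6: eigenvector (1, -4).
r=-5: eigenvector (-3, 13).
P = [[1, -3], [-4, 13]], D = diag(-6, -5), P⁻¹ = [[13, 3], [4, 1]].
M³ = P·diag(-216, -125)·P⁻¹ = [[-1308, -273], [4732, 967]].
The requested entry is 4732.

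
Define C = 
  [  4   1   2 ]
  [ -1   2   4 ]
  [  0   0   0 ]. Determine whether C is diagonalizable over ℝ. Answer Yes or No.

No

Characteristic polynomial: p(λ) = λ^3 - 6λ^2 + 9λ = λ(λ - 3)^2.
λ = 3 has algebraic multiplicity 2; rank(C − 3I) = 2, so geometric multiplicity = 1.
Geometric multiplicity < algebraic multiplicity, so C is not diagonalizable.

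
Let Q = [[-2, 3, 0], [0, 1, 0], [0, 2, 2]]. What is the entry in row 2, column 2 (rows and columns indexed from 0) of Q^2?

Characteristic polynomial: s^3 - s^2 - 4s + 4 = (s - 2)(s - 1)(s + 2), so the eigenvalues are -2, 1, 2.
s=-2: eigenvector (1, 0, 0).
s=1: eigenvector (1, 1, -2).
s=2: eigenvector (0, 0, 1).
P = [[1, 1, 0], [0, 1, 0], [0, -2, 1]], D = diag(-2, 1, 2), P⁻¹ = [[1, -1, 0], [0, 1, 0], [0, 2, 1]].
Q² = P·diag(4, 1, 4)·P⁻¹ = [[4, -3, 0], [0, 1, 0], [0, 6, 4]].
The requested entry is 4.

4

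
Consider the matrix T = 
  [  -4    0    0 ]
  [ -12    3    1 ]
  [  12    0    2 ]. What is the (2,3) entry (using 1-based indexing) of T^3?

Characteristic polynomial: μ^3 - μ^2 - 14μ + 24 = (μ - 3)(μ - 2)(μ + 4), so the eigenvalues are -4, 2, 3.
μ=-4: eigenvector (1, 2, -2).
μ=3: eigenvector (0, 1, 0).
μ=2: eigenvector (0, -1, 1).
P = [[1, 0, 0], [2, 1, -1], [-2, 0, 1]], D = diag(-4, 3, 2), P⁻¹ = [[1, 0, 0], [0, 1, 1], [2, 0, 1]].
T³ = P·diag(-64, 27, 8)·P⁻¹ = [[-64, 0, 0], [-144, 27, 19], [144, 0, 8]].
The requested entry is 19.

19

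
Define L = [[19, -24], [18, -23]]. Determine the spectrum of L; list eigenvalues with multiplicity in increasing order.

-5, 1

Characteristic polynomial: p(s) = s^2 + 4s - 5 = (s - 1)(s + 5).
Roots (with multiplicity): -5, 1.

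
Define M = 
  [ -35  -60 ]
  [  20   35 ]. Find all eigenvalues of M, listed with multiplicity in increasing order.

Characteristic polynomial: p(μ) = μ^2 - 25 = (μ - 5)(μ + 5).
Roots (with multiplicity): -5, 5.

-5, 5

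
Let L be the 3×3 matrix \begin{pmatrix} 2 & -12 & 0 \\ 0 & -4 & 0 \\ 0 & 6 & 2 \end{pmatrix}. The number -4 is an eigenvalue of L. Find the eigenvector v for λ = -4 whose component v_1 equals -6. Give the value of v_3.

3

L + 4I = [[6, -12, 0], [0, 0, 0], [0, 6, 6]].
Solving (L + 4I)v = 0 gives the eigenspace spanned by (-6, -3, 3).
With v_1 = -6, v = (-6, -3, 3), so v_3 = 3.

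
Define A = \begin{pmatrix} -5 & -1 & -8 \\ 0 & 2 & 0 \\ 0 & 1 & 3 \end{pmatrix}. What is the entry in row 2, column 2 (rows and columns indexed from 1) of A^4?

16

Characteristic polynomial: s^3 - 19s + 30 = (s - 3)(s - 2)(s + 5), so the eigenvalues are -5, 2, 3.
s=-5: eigenvector (1, 0, 0).
s=3: eigenvector (-1, 0, 1).
s=2: eigenvector (1, 1, -1).
P = [[1, -1, 1], [0, 0, 1], [0, 1, -1]], D = diag(-5, 3, 2), P⁻¹ = [[1, 0, 1], [0, 1, 1], [0, 1, 0]].
A⁴ = P·diag(625, 81, 16)·P⁻¹ = [[625, -65, 544], [0, 16, 0], [0, 65, 81]].
The requested entry is 16.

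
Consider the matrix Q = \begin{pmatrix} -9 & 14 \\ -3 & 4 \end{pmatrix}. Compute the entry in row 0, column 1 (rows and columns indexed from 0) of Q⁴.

Characteristic polynomial: s^2 + 5s + 6 = (s + 2)(s + 3), so the eigenvalues are -3, -2.
s=-3: eigenvector (7, 3).
s=-2: eigenvector (2, 1).
P = [[7, 2], [3, 1]], D = diag(-3, -2), P⁻¹ = [[1, -2], [-3, 7]].
Q⁴ = P·diag(81, 16)·P⁻¹ = [[471, -910], [195, -374]].
The requested entry is -910.

-910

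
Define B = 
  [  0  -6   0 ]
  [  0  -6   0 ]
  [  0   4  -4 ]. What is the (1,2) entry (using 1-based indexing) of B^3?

Characteristic polynomial: λ^3 + 10λ^2 + 24λ = λ(λ + 4)(λ + 6), so the eigenvalues are -6, -4, 0.
λ=0: eigenvector (1, 0, 0).
λ=-6: eigenvector (1, 1, -2).
λ=-4: eigenvector (0, 0, 1).
P = [[1, 1, 0], [0, 1, 0], [0, -2, 1]], D = diag(0, -6, -4), P⁻¹ = [[1, -1, 0], [0, 1, 0], [0, 2, 1]].
B³ = P·diag(0, -216, -64)·P⁻¹ = [[0, -216, 0], [0, -216, 0], [0, 304, -64]].
The requested entry is -216.

-216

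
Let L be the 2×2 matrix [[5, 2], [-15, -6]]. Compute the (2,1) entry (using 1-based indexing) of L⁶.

Characteristic polynomial: r^2 + r = r(r + 1), so the eigenvalues are -1, 0.
r=-1: eigenvector (1, -3).
r=0: eigenvector (2, -5).
P = [[1, 2], [-3, -5]], D = diag(-1, 0), P⁻¹ = [[-5, -2], [3, 1]].
L⁶ = P·diag(1, 0)·P⁻¹ = [[-5, -2], [15, 6]].
The requested entry is 15.

15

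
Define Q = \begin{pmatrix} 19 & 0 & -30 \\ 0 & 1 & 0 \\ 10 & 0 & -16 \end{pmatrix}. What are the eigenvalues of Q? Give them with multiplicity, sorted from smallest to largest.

-1, 1, 4

Characteristic polynomial: p(r) = r^3 - 4r^2 - r + 4 = (r - 4)(r - 1)(r + 1).
Roots (with multiplicity): -1, 1, 4.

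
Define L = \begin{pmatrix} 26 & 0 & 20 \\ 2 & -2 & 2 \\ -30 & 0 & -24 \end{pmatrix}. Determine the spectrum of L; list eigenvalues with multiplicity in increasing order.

Characteristic polynomial: p(μ) = μ^3 - 28μ - 48 = (μ - 6)(μ + 2)(μ + 4).
Roots (with multiplicity): -4, -2, 6.

-4, -2, 6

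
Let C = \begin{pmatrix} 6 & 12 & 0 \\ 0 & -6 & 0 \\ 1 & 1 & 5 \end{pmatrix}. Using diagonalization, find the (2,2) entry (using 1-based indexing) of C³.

Characteristic polynomial: t^3 - 5t^2 - 36t + 180 = (t - 6)(t - 5)(t + 6), so the eigenvalues are -6, 5, 6.
t=5: eigenvector (0, 0, -1).
t=-6: eigenvector (-1, 1, 0).
t=6: eigenvector (1, 0, 1).
P = [[0, -1, 1], [0, 1, 0], [-1, 0, 1]], D = diag(5, -6, 6), P⁻¹ = [[1, 1, -1], [0, 1, 0], [1, 1, 0]].
C³ = P·diag(125, -216, 216)·P⁻¹ = [[216, 432, 0], [0, -216, 0], [91, 91, 125]].
The requested entry is -216.

-216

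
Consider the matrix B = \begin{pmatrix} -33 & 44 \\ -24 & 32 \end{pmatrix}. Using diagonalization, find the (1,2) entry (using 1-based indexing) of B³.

44

Characteristic polynomial: λ^2 + λ = λ(λ + 1), so the eigenvalues are -1, 0.
λ=-1: eigenvector (-11, -8).
λ=0: eigenvector (4, 3).
P = [[-11, 4], [-8, 3]], D = diag(-1, 0), P⁻¹ = [[-3, 4], [-8, 11]].
B³ = P·diag(-1, 0)·P⁻¹ = [[-33, 44], [-24, 32]].
The requested entry is 44.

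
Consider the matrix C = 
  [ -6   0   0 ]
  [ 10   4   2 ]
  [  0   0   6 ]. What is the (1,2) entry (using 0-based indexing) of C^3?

Characteristic polynomial: t^3 - 4t^2 - 36t + 144 = (t - 6)(t - 4)(t + 6), so the eigenvalues are -6, 4, 6.
t=4: eigenvector (0, 1, 0).
t=-6: eigenvector (1, -1, 0).
t=6: eigenvector (0, 1, 1).
P = [[0, 1, 0], [1, -1, 1], [0, 0, 1]], D = diag(4, -6, 6), P⁻¹ = [[1, 1, -1], [1, 0, 0], [0, 0, 1]].
C³ = P·diag(64, -216, 216)·P⁻¹ = [[-216, 0, 0], [280, 64, 152], [0, 0, 216]].
The requested entry is 152.

152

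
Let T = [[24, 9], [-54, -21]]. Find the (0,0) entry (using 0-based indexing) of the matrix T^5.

23814

Characteristic polynomial: r^2 - 3r - 18 = (r - 6)(r + 3), so the eigenvalues are -3, 6.
r=6: eigenvector (1, -2).
r=-3: eigenvector (-1, 3).
P = [[1, -1], [-2, 3]], D = diag(6, -3), P⁻¹ = [[3, 1], [2, 1]].
T⁵ = P·diag(7776, -243)·P⁻¹ = [[23814, 8019], [-48114, -16281]].
The requested entry is 23814.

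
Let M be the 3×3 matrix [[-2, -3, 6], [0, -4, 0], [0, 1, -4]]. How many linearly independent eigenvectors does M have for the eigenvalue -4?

1

M + 4I = [[2, -3, 6], [0, 0, 0], [0, 1, 0]].
This matrix has rank 2, so its null space has dimension 3 − 2 = 1.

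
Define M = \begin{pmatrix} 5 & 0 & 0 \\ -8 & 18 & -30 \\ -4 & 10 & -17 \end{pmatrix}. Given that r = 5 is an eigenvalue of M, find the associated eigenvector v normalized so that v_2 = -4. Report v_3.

-2

M − 5I = [[0, 0, 0], [-8, 13, -30], [-4, 10, -22]].
Solving (M − 5I)v = 0 gives the eigenspace spanned by (1, -4, -2).
With v_2 = -4, v = (1, -4, -2), so v_3 = -2.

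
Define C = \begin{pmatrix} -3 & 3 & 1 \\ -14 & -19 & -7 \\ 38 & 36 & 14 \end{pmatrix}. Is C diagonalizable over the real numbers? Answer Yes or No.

Characteristic polynomial: p(t) = t^3 + 8t^2 + 5t - 50 = (t - 2)(t + 5)^2.
t = -5 has algebraic multiplicity 2; rank(C + 5I) = 2, so geometric multiplicity = 1.
Geometric multiplicity < algebraic multiplicity, so C is not diagonalizable.

No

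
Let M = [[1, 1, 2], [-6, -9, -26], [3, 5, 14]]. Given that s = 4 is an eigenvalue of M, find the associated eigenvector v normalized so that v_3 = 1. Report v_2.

M − 4I = [[-3, 1, 2], [-6, -13, -26], [3, 5, 10]].
Solving (M − 4I)v = 0 gives the eigenspace spanned by (0, -2, 1).
With v_3 = 1, v = (0, -2, 1), so v_2 = -2.

-2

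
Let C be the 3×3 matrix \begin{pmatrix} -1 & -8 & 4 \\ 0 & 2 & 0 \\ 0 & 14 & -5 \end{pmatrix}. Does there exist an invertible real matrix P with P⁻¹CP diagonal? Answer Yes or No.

Yes

Characteristic polynomial: p(t) = t^3 + 4t^2 - 7t - 10 = (t - 2)(t + 1)(t + 5).
All 3 eigenvalues are distinct, so C is diagonalizable.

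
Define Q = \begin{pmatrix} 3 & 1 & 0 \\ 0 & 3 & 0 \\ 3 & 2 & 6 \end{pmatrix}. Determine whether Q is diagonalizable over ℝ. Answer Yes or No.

Characteristic polynomial: p(μ) = μ^3 - 12μ^2 + 45μ - 54 = (μ - 6)(μ - 3)^2.
μ = 3 has algebraic multiplicity 2; rank(Q − 3I) = 2, so geometric multiplicity = 1.
Geometric multiplicity < algebraic multiplicity, so Q is not diagonalizable.

No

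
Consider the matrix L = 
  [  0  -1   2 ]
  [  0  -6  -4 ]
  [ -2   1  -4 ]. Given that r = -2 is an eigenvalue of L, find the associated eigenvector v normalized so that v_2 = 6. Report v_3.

-6

L + 2I = [[2, -1, 2], [0, -4, -4], [-2, 1, -2]].
Solving (L + 2I)v = 0 gives the eigenspace spanned by (9, 6, -6).
With v_2 = 6, v = (9, 6, -6), so v_3 = -6.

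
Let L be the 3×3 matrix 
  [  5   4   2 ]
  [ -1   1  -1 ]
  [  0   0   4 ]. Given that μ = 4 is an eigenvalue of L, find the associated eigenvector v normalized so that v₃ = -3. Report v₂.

3

L − 4I = [[1, 4, 2], [-1, -3, -1], [0, 0, 0]].
Solving (L − 4I)v = 0 gives the eigenspace spanned by (-6, 3, -3).
With v₃ = -3, v = (-6, 3, -3), so v₂ = 3.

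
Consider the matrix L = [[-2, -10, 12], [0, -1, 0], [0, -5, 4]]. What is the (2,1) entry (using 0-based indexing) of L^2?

-15

Characteristic polynomial: r^3 - r^2 - 10r - 8 = (r - 4)(r + 1)(r + 2), so the eigenvalues are -2, -1, 4.
r=-2: eigenvector (1, 0, 0).
r=-1: eigenvector (2, 1, 1).
r=4: eigenvector (2, 0, 1).
P = [[1, 2, 2], [0, 1, 0], [0, 1, 1]], D = diag(-2, -1, 4), P⁻¹ = [[1, 0, -2], [0, 1, 0], [0, -1, 1]].
L² = P·diag(4, 1, 16)·P⁻¹ = [[4, -30, 24], [0, 1, 0], [0, -15, 16]].
The requested entry is -15.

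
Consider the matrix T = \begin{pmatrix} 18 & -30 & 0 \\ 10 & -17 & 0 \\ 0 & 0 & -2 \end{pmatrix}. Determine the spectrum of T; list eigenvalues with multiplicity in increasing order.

Characteristic polynomial: p(μ) = μ^3 + μ^2 - 8μ - 12 = (μ - 3)(μ + 2)^2.
Roots (with multiplicity): -2, -2, 3.

-2, -2, 3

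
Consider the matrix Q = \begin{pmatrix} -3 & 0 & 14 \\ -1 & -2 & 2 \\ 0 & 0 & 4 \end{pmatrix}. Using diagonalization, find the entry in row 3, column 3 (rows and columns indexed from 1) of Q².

16

Characteristic polynomial: t^3 + t^2 - 14t - 24 = (t - 4)(t + 2)(t + 3), so the eigenvalues are -3, -2, 4.
t=-3: eigenvector (1, 1, 0).
t=-2: eigenvector (0, 1, 0).
t=4: eigenvector (2, 0, 1).
P = [[1, 0, 2], [1, 1, 0], [0, 0, 1]], D = diag(-3, -2, 4), P⁻¹ = [[1, 0, -2], [-1, 1, 2], [0, 0, 1]].
Q² = P·diag(9, 4, 16)·P⁻¹ = [[9, 0, 14], [5, 4, -10], [0, 0, 16]].
The requested entry is 16.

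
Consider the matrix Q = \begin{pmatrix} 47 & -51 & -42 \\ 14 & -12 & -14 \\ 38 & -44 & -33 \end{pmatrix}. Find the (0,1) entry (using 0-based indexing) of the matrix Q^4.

Characteristic polynomial: s^3 - 2s^2 - 25s + 50 = (s - 5)(s - 2)(s + 5), so the eigenvalues are -5, 2, 5.
s=2: eigenvector (3, 1, 2).
s=5: eigenvector (1, 0, 1).
s=-5: eigenvector (6, 2, 5).
P = [[3, 1, 6], [1, 0, 2], [2, 1, 5]], D = diag(2, 5, -5), P⁻¹ = [[2, -1, -2], [1, -3, 0], [-1, 1, 1]].
Q⁴ = P·diag(16, 625, 625)·P⁻¹ = [[-3029, 1827, 3654], [-1218, 1234, 1218], [-2436, 1218, 3061]].
The requested entry is 1827.

1827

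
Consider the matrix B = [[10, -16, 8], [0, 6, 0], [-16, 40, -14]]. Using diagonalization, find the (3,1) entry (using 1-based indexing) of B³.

Characteristic polynomial: t^3 - 2t^2 - 36t + 72 = (t - 6)(t - 2)(t + 6), so the eigenvalues are -6, 2, 6.
t=-6: eigenvector (-1, 0, 2).
t=2: eigenvector (-1, 0, 1).
t=6: eigenvector (0, 1, 2).
P = [[-1, -1, 0], [0, 0, 1], [2, 1, 2]], D = diag(-6, 2, 6), P⁻¹ = [[1, -2, 1], [-2, 2, -1], [0, 1, 0]].
B³ = P·diag(-216, 8, 216)·P⁻¹ = [[232, -448, 224], [0, 216, 0], [-448, 1312, -440]].
The requested entry is -448.

-448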